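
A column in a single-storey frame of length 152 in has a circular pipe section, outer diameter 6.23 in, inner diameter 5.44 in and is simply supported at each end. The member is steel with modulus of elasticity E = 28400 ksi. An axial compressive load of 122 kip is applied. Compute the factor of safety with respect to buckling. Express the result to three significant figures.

n ≈ 3.08

d_o = 6.23 in, d_i = 5.44 in
I = π(d_o⁴ − d_i⁴)/64 = π(6.23⁴ − 5.440⁴)/64 = 30.96 in⁴
Effective length L_e = K·L = 1 × 152 = 152.0 in
P_cr = π²EI / L_e² = π² × 28400×10³ × 30.96 / 152.0² = 3.756×10^5 lb
Factor of safety n = P_cr / P = 375.57 / 122 = 3.08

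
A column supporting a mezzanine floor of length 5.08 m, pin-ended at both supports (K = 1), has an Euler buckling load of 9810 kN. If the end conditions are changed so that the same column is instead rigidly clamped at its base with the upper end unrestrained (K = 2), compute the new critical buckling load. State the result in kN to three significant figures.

P_cr ∝ 1/K², so P_cr,new = P_cr,old × (K_old/K_new)² = 9810 × (1/2)²
= 9810 × 0.2500 = 2450 kN

P_cr ≈ 2450 kN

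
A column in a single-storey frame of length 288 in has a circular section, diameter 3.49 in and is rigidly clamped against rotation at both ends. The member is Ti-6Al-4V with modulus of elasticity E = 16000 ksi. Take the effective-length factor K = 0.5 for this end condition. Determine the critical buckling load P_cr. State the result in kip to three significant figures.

P_cr ≈ 55.5 kip

I = πd⁴/64 = π×3.49⁴/64 = 7.282 in⁴
Effective length L_e = K·L = 0.5 × 288 = 144.0 in
P_cr = π²EI / L_e² = π² × 16000×10³ × 7.282 / 144.0² = 5.546×10^4 lb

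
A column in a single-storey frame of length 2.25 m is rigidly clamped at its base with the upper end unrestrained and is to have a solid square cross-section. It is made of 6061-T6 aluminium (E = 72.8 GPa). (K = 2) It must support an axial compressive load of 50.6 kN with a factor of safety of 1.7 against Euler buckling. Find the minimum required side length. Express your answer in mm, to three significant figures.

a ≈ 73.4 mm

Required P_cr = n·P = 1.7 × 50.6 = 86.02 kN
L_e = K·L = 2 × 2.25 = 4.500 m
Required I = P_cr·L_e²/(π²E) = 8.602×10^4 × 4.500² / (π² × 7.28×10^10) = 2.424×10^-6 m⁴
I_req = 2.424×10^6 mm⁴
Solid square: I = a⁴/12  ⇒  a = (12I)^(1/4) = (12×2.424×10^6)^(1/4) = 73.4 mm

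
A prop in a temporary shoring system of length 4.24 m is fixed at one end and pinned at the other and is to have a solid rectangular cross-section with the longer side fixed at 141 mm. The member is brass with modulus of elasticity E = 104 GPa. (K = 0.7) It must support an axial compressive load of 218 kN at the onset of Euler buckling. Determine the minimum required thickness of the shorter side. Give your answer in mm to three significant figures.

b ≈ 54.2 mm

L_e = K·L = 0.7 × 4.24 = 2.968 m
Required I = P_cr·L_e²/(π²E) = 2.180×10^5 × 2.968² / (π² × 1.04×10^11) = 1.871×10^-6 m⁴
I_req = 1.871×10^6 mm⁴
Rectangle, weak axis: I_min = h·b³/12 with h = 141 mm fixed  ⇒  b = (12I/h)^(1/3) = 54.2 mm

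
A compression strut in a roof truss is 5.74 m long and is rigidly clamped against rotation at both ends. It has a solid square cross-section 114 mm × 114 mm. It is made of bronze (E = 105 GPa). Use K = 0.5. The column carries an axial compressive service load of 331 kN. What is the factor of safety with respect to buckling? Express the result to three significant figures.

I = a⁴/12 = 114⁴/12 = 1.407×10^7 mm⁴
I = 1.407×10^7 mm⁴ = 1.407×10^-5 m⁴
Effective length L_e = K·L = 0.5 × 5.74 = 2.870 m
P_cr = π²EI / L_e² = π² × 105×10⁹ × 1.407×10^-5 / 2.870² = 1.771×10^6 N
Factor of safety n = P_cr / P = 1770.8 / 331 = 5.35

n ≈ 5.35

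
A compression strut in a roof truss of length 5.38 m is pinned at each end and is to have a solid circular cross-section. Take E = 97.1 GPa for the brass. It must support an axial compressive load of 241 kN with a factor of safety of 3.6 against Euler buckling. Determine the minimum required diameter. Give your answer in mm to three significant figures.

Required P_cr = n·P = 3.6 × 241 = 867.6 kN
L_e = K·L = 1 × 5.38 = 5.380 m
Required I = P_cr·L_e²/(π²E) = 8.676×10^5 × 5.380² / (π² × 9.71×10^10) = 2.620×10^-5 m⁴
I_req = 2.620×10^7 mm⁴
Solid circle: I = πd⁴/64  ⇒  d = (64I/π)^(1/4) = (64×2.620×10^7/π)^(1/4) = 152 mm

d ≈ 152 mm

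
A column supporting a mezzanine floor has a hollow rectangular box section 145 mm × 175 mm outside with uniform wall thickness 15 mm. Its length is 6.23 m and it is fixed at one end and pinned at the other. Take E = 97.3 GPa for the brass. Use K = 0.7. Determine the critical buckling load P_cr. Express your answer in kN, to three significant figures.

P_cr ≈ 1320 kN

Inner dimensions: h_i = 175 − 2×15 = 145.0 mm, b_i = 145 − 2×15 = 115.0 mm
Weak-axis I_min = (h_o·b_o³ − h_i·b_i³)/12 with b_o = 145, b_i = 115.0 mm (shorter outer/inner sides).
I_min = (175×145³ − 145.0×115.0³)/12 = 2.608×10^7 mm⁴
I = 2.608×10^7 mm⁴ = 2.608×10^-5 m⁴
Effective length L_e = K·L = 0.7 × 6.23 = 4.361 m
P_cr = π²EI / L_e² = π² × 97.3×10⁹ × 2.608×10^-5 / 4.361² = 1.317×10^6 N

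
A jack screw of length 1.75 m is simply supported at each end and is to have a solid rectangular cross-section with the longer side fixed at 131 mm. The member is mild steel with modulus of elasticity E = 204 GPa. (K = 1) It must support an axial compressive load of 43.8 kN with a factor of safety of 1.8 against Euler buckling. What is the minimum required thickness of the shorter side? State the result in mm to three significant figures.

Required P_cr = n·P = 1.8 × 43.8 = 78.84 kN
L_e = K·L = 1 × 1.75 = 1.750 m
Required I = P_cr·L_e²/(π²E) = 7.884×10^4 × 1.750² / (π² × 2.04×10^11) = 1.199×10^-7 m⁴
I_req = 1.199×10^5 mm⁴
Rectangle, weak axis: I_min = h·b³/12 with h = 131 mm fixed  ⇒  b = (12I/h)^(1/3) = 22.2 mm

b ≈ 22.2 mm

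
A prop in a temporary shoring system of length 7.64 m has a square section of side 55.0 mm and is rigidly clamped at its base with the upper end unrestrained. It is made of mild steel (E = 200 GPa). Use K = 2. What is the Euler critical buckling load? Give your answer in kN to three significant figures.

P_cr ≈ 6.45 kN

I = a⁴/12 = 55.0⁴/12 = 7.626×10^5 mm⁴
I = 7.626×10^5 mm⁴ = 7.626×10^-7 m⁴
Effective length L_e = K·L = 2 × 7.64 = 15.28 m
P_cr = π²EI / L_e² = π² × 200×10⁹ × 7.626×10^-7 / 15.28² = 6.447×10^3 N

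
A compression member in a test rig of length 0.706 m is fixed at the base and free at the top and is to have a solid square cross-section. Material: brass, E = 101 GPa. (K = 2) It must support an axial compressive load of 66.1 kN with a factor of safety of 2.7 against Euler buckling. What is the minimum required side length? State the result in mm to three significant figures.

a ≈ 45.5 mm

Required P_cr = n·P = 2.7 × 66.1 = 178.5 kN
L_e = K·L = 2 × 0.706 = 1.412 m
Required I = P_cr·L_e²/(π²E) = 1.785×10^5 × 1.412² / (π² × 1.01×10^11) = 3.570×10^-7 m⁴
I_req = 3.570×10^5 mm⁴
Solid square: I = a⁴/12  ⇒  a = (12I)^(1/4) = (12×3.570×10^5)^(1/4) = 45.5 mm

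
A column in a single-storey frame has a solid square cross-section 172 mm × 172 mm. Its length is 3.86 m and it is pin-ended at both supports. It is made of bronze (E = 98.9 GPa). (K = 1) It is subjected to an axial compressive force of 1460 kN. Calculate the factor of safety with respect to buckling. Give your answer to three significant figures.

n ≈ 3.27

I = a⁴/12 = 172⁴/12 = 7.293×10^7 mm⁴
I = 7.293×10^7 mm⁴ = 7.293×10^-5 m⁴
Effective length L_e = K·L = 1 × 3.86 = 3.860 m
P_cr = π²EI / L_e² = π² × 98.9×10⁹ × 7.293×10^-5 / 3.860² = 4.778×10^6 N
Factor of safety n = P_cr / P = 4778.1 / 1460 = 3.27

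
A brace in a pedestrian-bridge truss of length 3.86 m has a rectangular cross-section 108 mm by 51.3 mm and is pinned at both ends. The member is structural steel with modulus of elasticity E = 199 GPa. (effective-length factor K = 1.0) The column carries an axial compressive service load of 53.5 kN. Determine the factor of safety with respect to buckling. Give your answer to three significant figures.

n ≈ 2.99

Buckling occurs about the weak axis: I_min = h·b³/12 with b = 51.3 mm (the shorter side).
I_min = 108×51.3³/12 = 1.215×10^6 mm⁴
I = 1.215×10^6 mm⁴ = 1.215×10^-6 m⁴
Effective length L_e = K·L = 1 × 3.86 = 3.860 m
P_cr = π²EI / L_e² = π² × 199×10⁹ × 1.215×10^-6 / 3.860² = 1.602×10^5 N
Factor of safety n = P_cr / P = 160.17 / 53.5 = 2.99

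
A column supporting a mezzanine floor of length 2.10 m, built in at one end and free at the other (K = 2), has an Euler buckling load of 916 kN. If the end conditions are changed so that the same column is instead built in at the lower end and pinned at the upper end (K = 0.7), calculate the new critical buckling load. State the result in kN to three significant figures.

P_cr ≈ 7480 kN

P_cr ∝ 1/K², so P_cr,new = P_cr,old × (K_old/K_new)² = 916 × (2/0.7)²
= 916 × 8.163 = 7480 kN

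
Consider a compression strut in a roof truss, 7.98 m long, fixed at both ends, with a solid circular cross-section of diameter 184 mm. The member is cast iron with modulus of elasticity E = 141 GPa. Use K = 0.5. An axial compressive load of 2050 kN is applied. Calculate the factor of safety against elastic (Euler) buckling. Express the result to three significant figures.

I = πd⁴/64 = π×184⁴/64 = 5.627×10^7 mm⁴
I = 5.627×10^7 mm⁴ = 5.627×10^-5 m⁴
Effective length L_e = K·L = 0.5 × 7.98 = 3.990 m
P_cr = π²EI / L_e² = π² × 141×10⁹ × 5.627×10^-5 / 3.990² = 4.918×10^6 N
Factor of safety n = P_cr / P = 4918.3 / 2050 = 2.40

n ≈ 2.40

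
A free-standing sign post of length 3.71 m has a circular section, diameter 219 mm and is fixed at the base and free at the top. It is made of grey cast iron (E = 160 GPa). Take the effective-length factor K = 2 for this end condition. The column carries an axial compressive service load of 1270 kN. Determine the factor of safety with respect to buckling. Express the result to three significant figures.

I = πd⁴/64 = π×219⁴/64 = 1.129×10^8 mm⁴
I = 1.129×10^8 mm⁴ = 1.129×10^-4 m⁴
Effective length L_e = K·L = 2 × 3.71 = 7.420 m
P_cr = π²EI / L_e² = π² × 160×10⁹ × 1.129×10^-4 / 7.420² = 3.239×10^6 N
Factor of safety n = P_cr / P = 3238.6 / 1270 = 2.55

n ≈ 2.55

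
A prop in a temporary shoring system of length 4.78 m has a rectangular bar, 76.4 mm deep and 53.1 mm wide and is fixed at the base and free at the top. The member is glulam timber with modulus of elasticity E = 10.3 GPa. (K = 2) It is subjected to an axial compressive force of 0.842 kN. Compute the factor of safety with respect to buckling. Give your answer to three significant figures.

Buckling occurs about the weak axis: I_min = h·b³/12 with b = 53.1 mm (the shorter side).
I_min = 76.4×53.1³/12 = 9.532×10^5 mm⁴
I = 9.532×10^5 mm⁴ = 9.532×10^-7 m⁴
Effective length L_e = K·L = 2 × 4.78 = 9.560 m
P_cr = π²EI / L_e² = π² × 10.3×10⁹ × 9.532×10^-7 / 9.560² = 1.060×10^3 N
Factor of safety n = P_cr / P = 1.0603 / 0.842 = 1.26

n ≈ 1.26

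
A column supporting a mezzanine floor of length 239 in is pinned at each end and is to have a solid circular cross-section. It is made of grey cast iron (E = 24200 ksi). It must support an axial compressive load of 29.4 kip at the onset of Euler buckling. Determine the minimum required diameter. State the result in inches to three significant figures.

d ≈ 3.46 in

L_e = K·L = 1 × 239 = 239.0 in
Required I = P_cr·L_e²/(π²E) = 2.940×10^4 × 239.0² / (π² × 2.42×10^7) = 7.031 in⁴
Solid circle: I = πd⁴/64  ⇒  d = (64I/π)^(1/4) = (64×7.031/π)^(1/4) = 3.46 in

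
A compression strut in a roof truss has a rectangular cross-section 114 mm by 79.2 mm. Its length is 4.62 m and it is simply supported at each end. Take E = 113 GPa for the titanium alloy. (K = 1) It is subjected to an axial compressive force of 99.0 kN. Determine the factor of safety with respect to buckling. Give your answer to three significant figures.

n ≈ 2.49

Buckling occurs about the weak axis: I_min = h·b³/12 with b = 79.2 mm (the shorter side).
I_min = 114×79.2³/12 = 4.720×10^6 mm⁴
I = 4.720×10^6 mm⁴ = 4.720×10^-6 m⁴
Effective length L_e = K·L = 1 × 4.62 = 4.620 m
P_cr = π²EI / L_e² = π² × 113×10⁹ × 4.720×10^-6 / 4.620² = 2.466×10^5 N
Factor of safety n = P_cr / P = 246.60 / 99.0 = 2.49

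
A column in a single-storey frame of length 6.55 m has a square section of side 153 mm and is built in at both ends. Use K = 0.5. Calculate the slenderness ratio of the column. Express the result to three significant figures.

I = a⁴/12 = 153⁴/12 = 4.567×10^7 mm⁴
A = 2.341×10^4 mm²;  r_min = √(I/A) = √(4.567×10^7/2.341×10^4) = 44.17 mm
L_e = K·L = 0.5 × 6.55 m = 3.275 m = 3275.0 mm
λ = L_e / r_min = 3275.0 / 44.17 = 74.1

λ ≈ 74.1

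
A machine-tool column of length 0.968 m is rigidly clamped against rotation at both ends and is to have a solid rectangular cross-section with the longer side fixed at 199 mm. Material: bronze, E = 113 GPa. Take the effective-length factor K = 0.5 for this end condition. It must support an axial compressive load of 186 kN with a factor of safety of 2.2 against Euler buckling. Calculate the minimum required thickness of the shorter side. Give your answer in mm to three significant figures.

Required P_cr = n·P = 2.2 × 186 = 409.2 kN
L_e = K·L = 0.5 × 0.968 = 0.4840 m
Required I = P_cr·L_e²/(π²E) = 4.092×10^5 × 0.4840² / (π² × 1.13×10^11) = 8.595×10^-8 m⁴
I_req = 8.595×10^4 mm⁴
Rectangle, weak axis: I_min = h·b³/12 with h = 199 mm fixed  ⇒  b = (12I/h)^(1/3) = 17.3 mm

b ≈ 17.3 mm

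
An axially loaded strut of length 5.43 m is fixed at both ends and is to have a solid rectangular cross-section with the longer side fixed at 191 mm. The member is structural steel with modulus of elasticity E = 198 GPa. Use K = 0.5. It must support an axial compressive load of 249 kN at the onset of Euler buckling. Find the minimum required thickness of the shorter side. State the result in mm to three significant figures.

b ≈ 38.9 mm

L_e = K·L = 0.5 × 5.43 = 2.715 m
Required I = P_cr·L_e²/(π²E) = 2.490×10^5 × 2.715² / (π² × 1.98×10^11) = 9.392×10^-7 m⁴
I_req = 9.392×10^5 mm⁴
Rectangle, weak axis: I_min = h·b³/12 with h = 191 mm fixed  ⇒  b = (12I/h)^(1/3) = 38.9 mm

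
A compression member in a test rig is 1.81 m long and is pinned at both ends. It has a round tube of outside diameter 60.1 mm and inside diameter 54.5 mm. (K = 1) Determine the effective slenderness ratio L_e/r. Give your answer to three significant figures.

λ ≈ 89.2

d_o = 60.1 mm, d_i = 54.5 mm
I = π(d_o⁴ − d_i⁴)/64 = π(60.1⁴ − 54.50⁴)/64 = 2.074×10^5 mm⁴
A = 504.0 mm²;  r_min = √(I/A) = √(2.074×10^5/504.0) = 20.28 mm
L_e = K·L = 1 × 1.81 m = 1.810 m = 1810.0 mm
λ = L_e / r_min = 1810.0 / 20.28 = 89.2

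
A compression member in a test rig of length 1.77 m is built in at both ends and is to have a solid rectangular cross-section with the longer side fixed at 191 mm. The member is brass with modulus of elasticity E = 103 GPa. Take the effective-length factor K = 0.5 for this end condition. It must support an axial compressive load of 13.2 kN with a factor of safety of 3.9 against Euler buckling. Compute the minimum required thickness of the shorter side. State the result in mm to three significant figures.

b ≈ 13.6 mm

Required P_cr = n·P = 3.9 × 13.2 = 51.48 kN
L_e = K·L = 0.5 × 1.77 = 0.8850 m
Required I = P_cr·L_e²/(π²E) = 5.148×10^4 × 0.8850² / (π² × 1.03×10^11) = 3.966×10^-8 m⁴
I_req = 3.966×10^4 mm⁴
Rectangle, weak axis: I_min = h·b³/12 with h = 191 mm fixed  ⇒  b = (12I/h)^(1/3) = 13.6 mm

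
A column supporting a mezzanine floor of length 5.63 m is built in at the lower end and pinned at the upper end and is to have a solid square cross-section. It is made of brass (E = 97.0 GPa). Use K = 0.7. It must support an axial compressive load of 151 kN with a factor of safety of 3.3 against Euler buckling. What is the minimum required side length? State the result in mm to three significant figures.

Required P_cr = n·P = 3.3 × 151 = 498.3 kN
L_e = K·L = 0.7 × 5.63 = 3.941 m
Required I = P_cr·L_e²/(π²E) = 4.983×10^5 × 3.941² / (π² × 9.70×10^10) = 8.084×10^-6 m⁴
I_req = 8.084×10^6 mm⁴
Solid square: I = a⁴/12  ⇒  a = (12I)^(1/4) = (12×8.084×10^6)^(1/4) = 99.2 mm

a ≈ 99.2 mm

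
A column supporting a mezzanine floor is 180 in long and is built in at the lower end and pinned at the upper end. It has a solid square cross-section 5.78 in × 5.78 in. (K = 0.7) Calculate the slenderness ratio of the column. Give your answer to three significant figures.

λ ≈ 75.5

For a square r = a/√12 = 5.78/√12 = 1.669 in
L_e = K·L = 0.7 × 180 = 126.0 in
λ = L_e / r_min = 126.00 / 1.669 = 75.5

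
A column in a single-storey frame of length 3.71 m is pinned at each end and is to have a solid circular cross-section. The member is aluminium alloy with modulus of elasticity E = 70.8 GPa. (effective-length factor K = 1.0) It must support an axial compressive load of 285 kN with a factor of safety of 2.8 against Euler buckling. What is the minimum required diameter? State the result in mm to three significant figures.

Required P_cr = n·P = 2.8 × 285 = 798.0 kN
L_e = K·L = 1 × 3.71 = 3.710 m
Required I = P_cr·L_e²/(π²E) = 7.980×10^5 × 3.710² / (π² × 7.08×10^10) = 1.572×10^-5 m⁴
I_req = 1.572×10^7 mm⁴
Solid circle: I = πd⁴/64  ⇒  d = (64I/π)^(1/4) = (64×1.572×10^7/π)^(1/4) = 134 mm

d ≈ 134 mm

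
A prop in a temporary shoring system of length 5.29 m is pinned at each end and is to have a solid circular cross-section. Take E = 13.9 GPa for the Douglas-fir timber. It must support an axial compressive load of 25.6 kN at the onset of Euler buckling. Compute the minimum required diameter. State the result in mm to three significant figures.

d ≈ 102 mm

L_e = K·L = 1 × 5.29 = 5.290 m
Required I = P_cr·L_e²/(π²E) = 2.560×10^4 × 5.290² / (π² × 1.39×10^10) = 5.222×10^-6 m⁴
I_req = 5.222×10^6 mm⁴
Solid circle: I = πd⁴/64  ⇒  d = (64I/π)^(1/4) = (64×5.222×10^6/π)^(1/4) = 102 mm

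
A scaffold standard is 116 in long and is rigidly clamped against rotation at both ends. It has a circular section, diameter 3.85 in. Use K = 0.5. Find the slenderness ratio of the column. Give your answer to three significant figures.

λ ≈ 60.3

I = πd⁴/64 = π×3.85⁴/64 = 10.78 in⁴
A = 11.64 in²;  r_min = √(I/A) = √(10.78/11.64) = 0.9625 in
L_e = K·L = 0.5 × 116 = 58.00 in
λ = L_e / r_min = 58.000 / 0.9625 = 60.3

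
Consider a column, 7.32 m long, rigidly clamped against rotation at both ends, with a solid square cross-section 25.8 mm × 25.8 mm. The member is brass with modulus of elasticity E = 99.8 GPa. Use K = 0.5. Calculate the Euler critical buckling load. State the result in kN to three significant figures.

I = a⁴/12 = 25.8⁴/12 = 3.692×10^4 mm⁴
I = 3.692×10^4 mm⁴ = 3.692×10^-8 m⁴
Effective length L_e = K·L = 0.5 × 7.32 = 3.660 m
P_cr = π²EI / L_e² = π² × 99.8×10⁹ × 3.692×10^-8 / 3.660² = 2.715×10^3 N

P_cr ≈ 2.71 kN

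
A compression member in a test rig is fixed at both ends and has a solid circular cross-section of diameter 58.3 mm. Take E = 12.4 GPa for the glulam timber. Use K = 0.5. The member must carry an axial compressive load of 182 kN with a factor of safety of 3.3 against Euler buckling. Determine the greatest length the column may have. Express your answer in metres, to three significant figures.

I = πd⁴/64 = π×58.3⁴/64 = 5.671×10^5 mm⁴
I = 5.671×10^-7 m⁴
Required critical load P_cr = n·P = 3.3 × 182 = 600.6 kN = 6.006×10^5 N
From P_cr = π²EI/(K·L)²:  L = (1/K)·√(π²EI/P_cr) = (1/0.5)·√(π²×1.24×10^10×5.671×10^-7/6.006×10^5)
L = 0.680 m

L_max ≈ 0.680 m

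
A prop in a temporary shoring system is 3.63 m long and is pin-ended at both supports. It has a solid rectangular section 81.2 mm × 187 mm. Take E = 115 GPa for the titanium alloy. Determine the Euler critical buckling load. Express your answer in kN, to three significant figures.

P_cr ≈ 719 kN

Buckling occurs about the weak axis: I_min = h·b³/12 with b = 81.2 mm (the shorter side).
I_min = 187×81.2³/12 = 8.343×10^6 mm⁴
I = 8.343×10^6 mm⁴ = 8.343×10^-6 m⁴
Effective length L_e = K·L = 1 × 3.63 = 3.630 m
P_cr = π²EI / L_e² = π² × 115×10⁹ × 8.343×10^-6 / 3.630² = 7.186×10^5 N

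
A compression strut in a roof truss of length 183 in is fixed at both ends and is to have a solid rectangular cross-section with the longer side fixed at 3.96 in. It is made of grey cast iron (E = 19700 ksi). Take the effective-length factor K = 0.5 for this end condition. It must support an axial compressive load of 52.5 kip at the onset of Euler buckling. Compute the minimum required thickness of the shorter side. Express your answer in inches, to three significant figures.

L_e = K·L = 0.5 × 183 = 91.50 in
Required I = P_cr·L_e²/(π²E) = 5.250×10^4 × 91.50² / (π² × 1.97×10^7) = 2.261 in⁴
Rectangle, weak axis: I_min = h·b³/12 with h = 3.96 in fixed  ⇒  b = (12I/h)^(1/3) = 1.90 in

b ≈ 1.90 in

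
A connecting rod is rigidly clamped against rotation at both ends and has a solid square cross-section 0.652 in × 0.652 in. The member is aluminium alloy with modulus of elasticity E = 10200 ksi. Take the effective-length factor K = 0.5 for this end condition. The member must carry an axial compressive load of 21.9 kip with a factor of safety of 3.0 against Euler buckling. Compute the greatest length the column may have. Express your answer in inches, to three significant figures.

L_max ≈ 9.61 in

I = a⁴/12 = 0.652⁴/12 = 1.506×10^-2 in⁴
Required critical load P_cr = n·P = 3.0 × 21.9 = 65.70 kip = 6.570×10^4 lb
From P_cr = π²EI/(K·L)²:  L = (1/K)·√(π²EI/P_cr) = (1/0.5)·√(π²×1.02×10^7×1.506×10^-2/6.570×10^4)
L = 9.61 in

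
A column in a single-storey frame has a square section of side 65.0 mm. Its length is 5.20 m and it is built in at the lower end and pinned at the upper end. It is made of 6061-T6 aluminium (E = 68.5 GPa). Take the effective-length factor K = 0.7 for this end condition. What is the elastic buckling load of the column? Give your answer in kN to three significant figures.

I = a⁴/12 = 65.0⁴/12 = 1.488×10^6 mm⁴
I = 1.488×10^6 mm⁴ = 1.488×10^-6 m⁴
Effective length L_e = K·L = 0.7 × 5.20 = 3.640 m
P_cr = π²EI / L_e² = π² × 68.5×10⁹ × 1.488×10^-6 / 3.640² = 7.590×10^4 N

P_cr ≈ 75.9 kN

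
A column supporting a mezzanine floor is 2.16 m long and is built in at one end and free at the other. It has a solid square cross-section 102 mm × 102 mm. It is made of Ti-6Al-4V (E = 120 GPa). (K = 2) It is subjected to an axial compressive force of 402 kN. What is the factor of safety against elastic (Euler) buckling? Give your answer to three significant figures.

I = a⁴/12 = 102⁴/12 = 9.020×10^6 mm⁴
I = 9.020×10^6 mm⁴ = 9.020×10^-6 m⁴
Effective length L_e = K·L = 2 × 2.16 = 4.320 m
P_cr = π²EI / L_e² = π² × 120×10⁹ × 9.020×10^-6 / 4.320² = 5.724×10^5 N
Factor of safety n = P_cr / P = 572.44 / 402 = 1.42

n ≈ 1.42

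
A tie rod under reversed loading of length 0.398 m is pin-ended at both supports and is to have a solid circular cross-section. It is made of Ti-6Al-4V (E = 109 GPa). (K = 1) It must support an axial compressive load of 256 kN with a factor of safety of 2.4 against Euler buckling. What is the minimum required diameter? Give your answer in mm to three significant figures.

d ≈ 36.8 mm

Required P_cr = n·P = 2.4 × 256 = 614.4 kN
L_e = K·L = 1 × 0.398 = 0.3980 m
Required I = P_cr·L_e²/(π²E) = 6.144×10^5 × 0.3980² / (π² × 1.09×10^11) = 9.047×10^-8 m⁴
I_req = 9.047×10^4 mm⁴
Solid circle: I = πd⁴/64  ⇒  d = (64I/π)^(1/4) = (64×9.047×10^4/π)^(1/4) = 36.8 mm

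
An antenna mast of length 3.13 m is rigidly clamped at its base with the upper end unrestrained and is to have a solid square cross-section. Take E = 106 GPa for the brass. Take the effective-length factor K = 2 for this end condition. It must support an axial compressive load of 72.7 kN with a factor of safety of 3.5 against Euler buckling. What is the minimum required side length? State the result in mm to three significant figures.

a ≈ 103 mm

Required P_cr = n·P = 3.5 × 72.7 = 254.4 kN
L_e = K·L = 2 × 3.13 = 6.260 m
Required I = P_cr·L_e²/(π²E) = 2.545×10^5 × 6.260² / (π² × 1.06×10^11) = 9.531×10^-6 m⁴
I_req = 9.531×10^6 mm⁴
Solid square: I = a⁴/12  ⇒  a = (12I)^(1/4) = (12×9.531×10^6)^(1/4) = 103 mm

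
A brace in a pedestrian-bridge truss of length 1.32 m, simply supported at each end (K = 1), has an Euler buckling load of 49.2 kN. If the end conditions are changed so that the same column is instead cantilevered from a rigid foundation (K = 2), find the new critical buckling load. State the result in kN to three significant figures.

P_cr ≈ 12.3 kN

P_cr ∝ 1/K², so P_cr,new = P_cr,old × (K_old/K_new)² = 49.2 × (1/2)²
= 49.2 × 0.2500 = 12.3 kN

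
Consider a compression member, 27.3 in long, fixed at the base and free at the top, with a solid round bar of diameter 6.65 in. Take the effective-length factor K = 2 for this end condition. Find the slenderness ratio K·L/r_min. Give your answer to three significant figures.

λ ≈ 32.8

For a solid circle r = d/4 = 6.65/4 = 1.662 in
L_e = K·L = 2 × 27.3 = 54.60 in
λ = L_e / r_min = 54.600 / 1.663 = 32.8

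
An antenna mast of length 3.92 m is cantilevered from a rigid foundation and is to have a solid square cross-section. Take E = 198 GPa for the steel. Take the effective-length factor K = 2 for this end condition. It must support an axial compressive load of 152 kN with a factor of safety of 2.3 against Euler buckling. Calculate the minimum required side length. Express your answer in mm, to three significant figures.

Required P_cr = n·P = 2.3 × 152 = 349.6 kN
L_e = K·L = 2 × 3.92 = 7.840 m
Required I = P_cr·L_e²/(π²E) = 3.496×10^5 × 7.840² / (π² × 1.98×10^11) = 1.100×10^-5 m⁴
I_req = 1.100×10^7 mm⁴
Solid square: I = a⁴/12  ⇒  a = (12I)^(1/4) = (12×1.100×10^7)^(1/4) = 107 mm

a ≈ 107 mm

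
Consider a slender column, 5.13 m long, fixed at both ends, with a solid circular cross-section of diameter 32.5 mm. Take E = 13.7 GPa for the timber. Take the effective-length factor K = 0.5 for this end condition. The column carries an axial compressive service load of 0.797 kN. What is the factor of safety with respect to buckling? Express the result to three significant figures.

I = πd⁴/64 = π×32.5⁴/64 = 5.477×10^4 mm⁴
I = 5.477×10^4 mm⁴ = 5.477×10^-8 m⁴
Effective length L_e = K·L = 0.5 × 5.13 = 2.565 m
P_cr = π²EI / L_e² = π² × 13.7×10⁹ × 5.477×10^-8 / 2.565² = 1.126×10^3 N
Factor of safety n = P_cr / P = 1.1255 / 0.797 = 1.41

n ≈ 1.41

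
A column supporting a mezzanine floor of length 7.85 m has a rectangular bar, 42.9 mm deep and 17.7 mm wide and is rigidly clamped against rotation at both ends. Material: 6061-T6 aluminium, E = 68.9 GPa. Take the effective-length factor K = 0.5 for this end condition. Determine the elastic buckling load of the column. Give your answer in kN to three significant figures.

P_cr ≈ 0.875 kN

Buckling occurs about the weak axis: I_min = h·b³/12 with b = 17.7 mm (the shorter side).
I_min = 42.9×17.7³/12 = 1.982×10^4 mm⁴
I = 1.982×10^4 mm⁴ = 1.982×10^-8 m⁴
Effective length L_e = K·L = 0.5 × 7.85 = 3.925 m
P_cr = π²EI / L_e² = π² × 68.9×10⁹ × 1.982×10^-8 / 3.925² = 875.1 N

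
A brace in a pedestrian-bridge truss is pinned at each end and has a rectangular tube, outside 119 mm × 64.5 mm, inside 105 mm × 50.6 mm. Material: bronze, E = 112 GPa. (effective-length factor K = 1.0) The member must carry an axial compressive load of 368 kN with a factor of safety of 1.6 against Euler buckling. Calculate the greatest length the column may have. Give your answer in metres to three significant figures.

L_max ≈ 1.69 m

Weak-axis I_min = (h_o·b_o³ − h_i·b_i³)/12 with b_o = 64.5, b_i = 50.60 mm (shorter outer/inner sides).
I_min = (119×64.5³ − 105.0×50.60³)/12 = 1.527×10^6 mm⁴
I = 1.527×10^-6 m⁴
Required critical load P_cr = n·P = 1.6 × 368 = 588.8 kN = 5.888×10^5 N
From P_cr = π²EI/(K·L)²:  L = (1/K)·√(π²EI/P_cr) = (1/1)·√(π²×1.12×10^11×1.527×10^-6/5.888×10^5)
L = 1.69 m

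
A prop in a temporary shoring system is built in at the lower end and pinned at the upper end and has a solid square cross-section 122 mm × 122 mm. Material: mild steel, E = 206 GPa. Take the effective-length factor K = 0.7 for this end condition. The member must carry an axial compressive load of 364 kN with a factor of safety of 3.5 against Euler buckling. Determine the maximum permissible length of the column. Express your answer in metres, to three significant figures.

I = a⁴/12 = 122⁴/12 = 1.846×10^7 mm⁴
I = 1.846×10^-5 m⁴
Required critical load P_cr = n·P = 3.5 × 364 = 1274 kN = 1.274×10^6 N
From P_cr = π²EI/(K·L)²:  L = (1/K)·√(π²EI/P_cr) = (1/0.7)·√(π²×2.06×10^11×1.846×10^-5/1.274×10^6)
L = 7.75 m

L_max ≈ 7.75 m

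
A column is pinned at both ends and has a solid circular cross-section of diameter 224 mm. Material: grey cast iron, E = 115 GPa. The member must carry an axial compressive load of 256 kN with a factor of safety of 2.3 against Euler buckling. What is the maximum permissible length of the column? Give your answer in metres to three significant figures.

I = πd⁴/64 = π×224⁴/64 = 1.236×10^8 mm⁴
I = 1.236×10^-4 m⁴
Required critical load P_cr = n·P = 2.3 × 256 = 588.8 kN = 5.888×10^5 N
From P_cr = π²EI/(K·L)²:  L = (1/K)·√(π²EI/P_cr) = (1/1)·√(π²×1.15×10^11×1.236×10^-4/5.888×10^5)
L = 15.4 m

L_max ≈ 15.4 m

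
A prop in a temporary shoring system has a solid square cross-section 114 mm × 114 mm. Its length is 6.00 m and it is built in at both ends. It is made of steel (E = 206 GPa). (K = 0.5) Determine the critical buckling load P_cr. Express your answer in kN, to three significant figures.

P_cr ≈ 3180 kN

I = a⁴/12 = 114⁴/12 = 1.407×10^7 mm⁴
I = 1.407×10^7 mm⁴ = 1.407×10^-5 m⁴
Effective length L_e = K·L = 0.5 × 6.00 = 3.000 m
P_cr = π²EI / L_e² = π² × 206×10⁹ × 1.407×10^-5 / 3.000² = 3.180×10^6 N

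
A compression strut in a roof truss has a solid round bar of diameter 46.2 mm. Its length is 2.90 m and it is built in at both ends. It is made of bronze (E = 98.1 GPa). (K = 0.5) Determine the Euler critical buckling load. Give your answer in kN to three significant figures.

I = πd⁴/64 = π×46.2⁴/64 = 2.236×10^5 mm⁴
I = 2.236×10^5 mm⁴ = 2.236×10^-7 m⁴
Effective length L_e = K·L = 0.5 × 2.90 = 1.450 m
P_cr = π²EI / L_e² = π² × 98.1×10⁹ × 2.236×10^-7 / 1.450² = 1.030×10^5 N

P_cr ≈ 103 kN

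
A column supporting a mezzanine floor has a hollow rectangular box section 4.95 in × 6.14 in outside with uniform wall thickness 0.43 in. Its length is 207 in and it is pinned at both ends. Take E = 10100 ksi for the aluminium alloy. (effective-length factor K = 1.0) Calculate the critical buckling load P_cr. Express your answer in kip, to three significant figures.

Inner dimensions: h_i = 6.14 − 2×0.43 = 5.280 in, b_i = 4.95 − 2×0.43 = 4.090 in
Weak-axis I_min = (h_o·b_o³ − h_i·b_i³)/12 with b_o = 4.95, b_i = 4.090 in (shorter outer/inner sides).
I_min = (6.14×4.95³ − 5.280×4.090³)/12 = 31.95 in⁴
Effective length L_e = K·L = 1 × 207 = 207.0 in
P_cr = π²EI / L_e² = π² × 10100×10³ × 31.95 / 207.0² = 7.434×10^4 lb

P_cr ≈ 74.3 kip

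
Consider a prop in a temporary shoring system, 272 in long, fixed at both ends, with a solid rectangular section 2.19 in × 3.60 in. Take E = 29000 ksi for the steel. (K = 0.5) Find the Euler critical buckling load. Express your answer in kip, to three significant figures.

P_cr ≈ 48.8 kip

Buckling occurs about the weak axis: I_min = h·b³/12 with b = 2.19 in (the shorter side).
I_min = 3.60×2.19³/12 = 3.151 in⁴
Effective length L_e = K·L = 0.5 × 272 = 136.0 in
P_cr = π²EI / L_e² = π² × 29000×10³ × 3.151 / 136.0² = 4.876×10^4 lb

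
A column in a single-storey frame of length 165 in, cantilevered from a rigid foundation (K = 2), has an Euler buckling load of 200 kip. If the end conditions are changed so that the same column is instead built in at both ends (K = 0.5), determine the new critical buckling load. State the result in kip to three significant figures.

P_cr ≈ 3200 kip

P_cr ∝ 1/K², so P_cr,new = P_cr,old × (K_old/K_new)² = 200 × (2/0.5)²
= 200 × 16.00 = 3200 kip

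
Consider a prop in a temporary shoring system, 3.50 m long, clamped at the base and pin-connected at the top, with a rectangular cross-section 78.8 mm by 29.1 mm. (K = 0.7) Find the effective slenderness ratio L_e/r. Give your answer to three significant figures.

For a rectangle r_min = b/√12 = 29.1/√12 = 8.400 mm
L_e = K·L = 0.7 × 3.50 m = 2.450 m = 2450.0 mm
λ = L_e / r_min = 2450.0 / 8.400 = 292

λ ≈ 292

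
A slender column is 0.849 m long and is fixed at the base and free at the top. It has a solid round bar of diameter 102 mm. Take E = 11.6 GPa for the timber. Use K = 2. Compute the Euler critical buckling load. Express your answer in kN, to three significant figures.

I = πd⁴/64 = π×102⁴/64 = 5.313×10^6 mm⁴
I = 5.313×10^6 mm⁴ = 5.313×10^-6 m⁴
Effective length L_e = K·L = 2 × 0.849 = 1.698 m
P_cr = π²EI / L_e² = π² × 11.6×10⁹ × 5.313×10^-6 / 1.698² = 2.110×10^5 N

P_cr ≈ 211 kN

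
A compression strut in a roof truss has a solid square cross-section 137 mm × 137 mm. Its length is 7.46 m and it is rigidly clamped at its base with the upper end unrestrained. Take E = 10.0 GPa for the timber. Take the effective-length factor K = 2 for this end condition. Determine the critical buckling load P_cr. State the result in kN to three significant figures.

P_cr ≈ 13.0 kN

I = a⁴/12 = 137⁴/12 = 2.936×10^7 mm⁴
I = 2.936×10^7 mm⁴ = 2.936×10^-5 m⁴
Effective length L_e = K·L = 2 × 7.46 = 14.92 m
P_cr = π²EI / L_e² = π² × 10.0×10⁹ × 2.936×10^-5 / 14.92² = 1.302×10^4 N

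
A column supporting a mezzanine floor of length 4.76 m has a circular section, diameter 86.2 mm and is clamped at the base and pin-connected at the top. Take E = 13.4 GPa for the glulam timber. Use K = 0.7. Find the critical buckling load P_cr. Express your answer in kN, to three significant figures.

I = πd⁴/64 = π×86.2⁴/64 = 2.710×10^6 mm⁴
I = 2.710×10^6 mm⁴ = 2.710×10^-6 m⁴
Effective length L_e = K·L = 0.7 × 4.76 = 3.332 m
P_cr = π²EI / L_e² = π² × 13.4×10⁹ × 2.710×10^-6 / 3.332² = 3.228×10^4 N

P_cr ≈ 32.3 kN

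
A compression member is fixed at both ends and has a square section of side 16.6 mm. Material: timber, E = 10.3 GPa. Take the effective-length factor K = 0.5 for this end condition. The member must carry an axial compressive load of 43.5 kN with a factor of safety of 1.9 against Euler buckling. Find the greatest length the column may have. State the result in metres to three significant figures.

L_max ≈ 0.176 m

I = a⁴/12 = 16.6⁴/12 = 6.328×10^3 mm⁴
I = 6.328×10^-9 m⁴
Required critical load P_cr = n·P = 1.9 × 43.5 = 82.65 kN = 8.265×10^4 N
From P_cr = π²EI/(K·L)²:  L = (1/K)·√(π²EI/P_cr) = (1/0.5)·√(π²×1.03×10^10×6.328×10^-9/8.265×10^4)
L = 0.176 m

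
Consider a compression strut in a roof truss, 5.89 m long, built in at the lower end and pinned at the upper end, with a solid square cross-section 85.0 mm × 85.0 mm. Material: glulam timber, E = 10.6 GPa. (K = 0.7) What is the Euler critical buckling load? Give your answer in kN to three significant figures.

I = a⁴/12 = 85.0⁴/12 = 4.350×10^6 mm⁴
I = 4.350×10^6 mm⁴ = 4.350×10^-6 m⁴
Effective length L_e = K·L = 0.7 × 5.89 = 4.123 m
P_cr = π²EI / L_e² = π² × 10.6×10⁹ × 4.350×10^-6 / 4.123² = 2.677×10^4 N

P_cr ≈ 26.8 kN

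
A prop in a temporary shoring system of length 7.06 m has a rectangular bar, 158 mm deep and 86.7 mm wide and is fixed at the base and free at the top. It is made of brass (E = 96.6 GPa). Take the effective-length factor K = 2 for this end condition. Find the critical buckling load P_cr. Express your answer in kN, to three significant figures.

P_cr ≈ 41.0 kN

Buckling occurs about the weak axis: I_min = h·b³/12 with b = 86.7 mm (the shorter side).
I_min = 158×86.7³/12 = 8.581×10^6 mm⁴
I = 8.581×10^6 mm⁴ = 8.581×10^-6 m⁴
Effective length L_e = K·L = 2 × 7.06 = 14.12 m
P_cr = π²EI / L_e² = π² × 96.6×10⁹ × 8.581×10^-6 / 14.12² = 4.103×10^4 N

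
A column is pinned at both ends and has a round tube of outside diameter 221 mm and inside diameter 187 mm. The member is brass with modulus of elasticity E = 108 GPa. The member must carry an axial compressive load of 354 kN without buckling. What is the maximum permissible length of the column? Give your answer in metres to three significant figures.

L_max ≈ 13.1 m

d_o = 221 mm, d_i = 187 mm
I = π(d_o⁴ − d_i⁴)/64 = π(221⁴ − 187.0⁴)/64 = 5.707×10^7 mm⁴
I = 5.707×10^-5 m⁴
At the buckling limit P_cr = P = 3.540×10^5 N
From P_cr = π²EI/(K·L)²:  L = (1/K)·√(π²EI/P_cr) = (1/1)·√(π²×1.08×10^11×5.707×10^-5/3.540×10^5)
L = 13.1 m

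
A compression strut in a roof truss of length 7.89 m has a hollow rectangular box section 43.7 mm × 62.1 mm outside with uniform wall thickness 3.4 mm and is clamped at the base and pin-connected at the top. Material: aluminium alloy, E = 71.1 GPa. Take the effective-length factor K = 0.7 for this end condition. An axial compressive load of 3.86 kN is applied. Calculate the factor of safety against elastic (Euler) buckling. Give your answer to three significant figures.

Inner dimensions: h_i = 62.1 − 2×3.4 = 55.30 mm, b_i = 43.7 − 2×3.4 = 36.90 mm
Weak-axis I_min = (h_o·b_o³ − h_i·b_i³)/12 with b_o = 43.7, b_i = 36.90 mm (shorter outer/inner sides).
I_min = (62.1×43.7³ − 55.30×36.90³)/12 = 2.003×10^5 mm⁴
I = 2.003×10^5 mm⁴ = 2.003×10^-7 m⁴
Effective length L_e = K·L = 0.7 × 7.89 = 5.523 m
P_cr = π²EI / L_e² = π² × 71.1×10⁹ × 2.003×10^-7 / 5.523² = 4.609×10^3 N
Factor of safety n = P_cr / P = 4.6086 / 3.86 = 1.19

n ≈ 1.19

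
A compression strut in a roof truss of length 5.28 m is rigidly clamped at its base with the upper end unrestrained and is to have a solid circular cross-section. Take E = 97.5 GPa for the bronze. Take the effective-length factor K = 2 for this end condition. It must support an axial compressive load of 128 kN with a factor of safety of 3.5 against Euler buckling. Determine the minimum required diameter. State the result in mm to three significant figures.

d ≈ 180 mm

Required P_cr = n·P = 3.5 × 128 = 448.0 kN
L_e = K·L = 2 × 5.28 = 10.56 m
Required I = P_cr·L_e²/(π²E) = 4.480×10^5 × 10.56² / (π² × 9.75×10^10) = 5.192×10^-5 m⁴
I_req = 5.192×10^7 mm⁴
Solid circle: I = πd⁴/64  ⇒  d = (64I/π)^(1/4) = (64×5.192×10^7/π)^(1/4) = 180 mm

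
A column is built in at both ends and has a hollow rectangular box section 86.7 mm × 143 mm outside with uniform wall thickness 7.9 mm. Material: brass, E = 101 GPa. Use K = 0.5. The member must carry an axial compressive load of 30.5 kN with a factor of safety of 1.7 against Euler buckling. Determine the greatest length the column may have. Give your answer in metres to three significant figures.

L_max ≈ 17.5 m

Inner dimensions: h_i = 143 − 2×7.9 = 127.2 mm, b_i = 86.7 − 2×7.9 = 70.90 mm
Weak-axis I_min = (h_o·b_o³ − h_i·b_i³)/12 with b_o = 86.7, b_i = 70.90 mm (shorter outer/inner sides).
I_min = (143×86.7³ − 127.2×70.90³)/12 = 3.988×10^6 mm⁴
I = 3.988×10^-6 m⁴
Required critical load P_cr = n·P = 1.7 × 30.5 = 51.85 kN = 5.185×10^4 N
From P_cr = π²EI/(K·L)²:  L = (1/K)·√(π²EI/P_cr) = (1/0.5)·√(π²×1.01×10^11×3.988×10^-6/5.185×10^4)
L = 17.5 m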